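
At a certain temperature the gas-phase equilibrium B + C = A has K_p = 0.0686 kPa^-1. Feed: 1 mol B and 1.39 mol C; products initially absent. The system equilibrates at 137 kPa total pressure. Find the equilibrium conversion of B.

X = 0.781

Let X = conversion of B (basis 1 mol B); extent of reaction ξ = X.
Mole table: n_B = 1 − X; n_C = 1.39 − X; n_A = X.
Total moles n_T = 2.39 − X.
With p_i = (n_i/n_T)P, K_p = p_A / (p_B p_C).
Setting this equal to 0.0686 kPa^-1 and taking the physical root (0 < X < 1) gives X = 0.781.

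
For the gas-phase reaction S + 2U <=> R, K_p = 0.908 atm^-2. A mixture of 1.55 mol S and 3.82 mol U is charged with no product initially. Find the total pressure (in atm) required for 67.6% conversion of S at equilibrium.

Basis: 1.55 mol S initially; let X = conversion of S. Extent ξ = 1.55X.
Moles: n_S = 1.55 − 1.55X; n_U = 3.82 − 3.1X; n_R = 1.55X.
Total moles n_T = 5.37 − 3.1X.
K_p = p_R / (p_S p_U^2) with p_i = (n_i/n_T)·P.
At X = 0.676: the mole-fraction product g(X) = Π y_i^ν_i = 7.523. Since K_p = g(X)·P^{-2}, P = (g/K_p)^(1/2) = (7.523/0.908)^(1/2) = 2.88 atm.

P = 2.88 atm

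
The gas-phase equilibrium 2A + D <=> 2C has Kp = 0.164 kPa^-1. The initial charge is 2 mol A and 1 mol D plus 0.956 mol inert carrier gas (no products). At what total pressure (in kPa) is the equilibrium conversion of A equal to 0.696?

Take 2 mol A as basis and let X be its fractional conversion, so ξ = X.
Species balance: n_A = 2 − 2X; n_D = 1 − X; n_C = 2X; n_I = 0.956 (inert).
n_T = Σnᵢ = 3.96 − X.
Kp = p_C^2 / (p_A^2 p_D) with p_i = (n_i/n_T)·P.
At X = 0.696: the mole-fraction product g(X) = Π y_i^ν_i = 56.21. Since Kp = g(X)·P^{-1}, P = (g/Kp)^(1/1) = (56.21/0.164)^(1/1) = 343 kPa.

P = 343 kPa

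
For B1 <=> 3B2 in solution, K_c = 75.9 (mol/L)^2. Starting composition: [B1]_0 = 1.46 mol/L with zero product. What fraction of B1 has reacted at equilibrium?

X = 0.719

Let X = conversion of B1; extent ξ = 1.46·X mol/L.
Concentrations: [B1] = 1.46 − 1.46X; [B2] = 4.38X.
K_c = [B2]^3 / ([B1]).
Solving K_c = 75.9 for X ∈ (0,1): X = 0.719.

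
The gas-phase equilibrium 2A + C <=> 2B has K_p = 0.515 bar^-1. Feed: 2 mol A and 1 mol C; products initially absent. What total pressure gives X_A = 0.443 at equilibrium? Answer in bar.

P = 5.64 bar

Take 2 mol A as basis and let X be its fractional conversion, so ξ = X.
Species balance: n_A = 2 − 2X; n_C = 1 − X; n_B = 2X.
Total moles n_T = 3 − X.
K_p = p_B^2 / (p_A^2 p_C) with p_i = (n_i/n_T)·P.
At X = 0.443: the mole-fraction product g(X) = Π y_i^ν_i = 2.904. Since K_p = g(X)·P^{-1}, P = (g/K_p)^(1/1) = (2.904/0.515)^(1/1) = 5.64 bar.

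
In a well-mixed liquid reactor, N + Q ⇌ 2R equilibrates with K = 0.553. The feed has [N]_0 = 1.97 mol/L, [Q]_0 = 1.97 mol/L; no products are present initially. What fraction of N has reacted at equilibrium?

X = 0.271

Let X = conversion of N; extent ξ = 1.97·X mol/L.
Concentrations: [N] = 1.97 − 1.97X; [Q] = 1.97 − 1.97X; [R] = 3.94X.
K = [R]^2 / ([N] [Q]).
Solving K = 0.553 for X ∈ (0,1): X = 0.271.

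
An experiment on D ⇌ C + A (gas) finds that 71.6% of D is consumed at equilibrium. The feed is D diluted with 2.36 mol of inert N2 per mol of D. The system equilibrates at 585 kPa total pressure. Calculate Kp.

Kp = 259 kPa

Basis: 1 mol D initially; let X = conversion of D. Extent ξ = X.
Mole table: n_D = 1 − X; n_C = X; n_A = X; n_I = 2.36 (inert).
n_T = Σnᵢ = 3.36 + X.
At X = 0.716: n_D = 0.284, n_C = 0.716, n_A = 0.716, n_T = 4.08.
p_i = (n_i/n_T)·P. Kp = p_C p_A / (p_D) = 259 kPa.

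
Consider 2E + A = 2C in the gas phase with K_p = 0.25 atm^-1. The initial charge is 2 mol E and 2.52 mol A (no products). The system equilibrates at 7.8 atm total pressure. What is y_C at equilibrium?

Take 2 mol E as basis and let X be its fractional conversion, so ξ = X.
Mole table: n_E = 2 − 2X; n_A = 2.52 − X; n_C = 2X.
n_T = Σnᵢ = 4.52 − X.
y_i = n_i/n_T, p_i = y_i·P. K_p = p_C^2 / (p_E^2 p_A).
Equating to 0.25 atm^-1 and solving on 0 < X < 1: X = 0.498.
Then n_C = 0.995, n_T = 4.02, so y_C = 0.247.

y_C = 0.247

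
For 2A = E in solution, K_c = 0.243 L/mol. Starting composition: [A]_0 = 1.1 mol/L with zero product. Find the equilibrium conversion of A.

Let X = conversion of A; extent ξ = 1.1X/2 mol/L.
Concentrations: [A] = 1.1 − 1.1X; [E] = 0.55X.
K_c = [E] / ([A]^2).
This equals 0.243 at X = 0.278 (the root in 0 < X < 1).

X = 0.278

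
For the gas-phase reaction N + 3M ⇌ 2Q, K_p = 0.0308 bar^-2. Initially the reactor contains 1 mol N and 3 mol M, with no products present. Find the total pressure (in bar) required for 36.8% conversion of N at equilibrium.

Take 1 mol N as basis and let X be its fractional conversion, so ξ = X.
Species balance: n_N = 1 − X; n_M = 3 − 3X; n_Q = 2X.
n_T = Σnᵢ = 4 − 2X.
K_p = p_Q^2 / (p_N p_M^3) with p_i = (n_i/n_T)·P.
At X = 0.368: the mole-fraction product g(X) = Π y_i^ν_i = 1.34. Since K_p = g(X)·P^{-2}, P = (g/K_p)^(1/2) = (1.34/0.0308)^(1/2) = 6.6 bar.

P = 6.6 bar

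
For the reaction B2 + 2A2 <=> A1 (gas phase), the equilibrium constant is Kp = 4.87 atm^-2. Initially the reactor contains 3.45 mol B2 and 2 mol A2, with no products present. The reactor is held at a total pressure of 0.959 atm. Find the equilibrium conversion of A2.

Take 2 mol A2 as basis and let X be its fractional conversion, so ξ = X.
Mole table: n_B2 = 3.45 − X; n_A2 = 2 − 2X; n_A1 = X.
n_T = Σnᵢ = 5.45 − 2X.
With p_i = (n_i/n_T)P, Kp = p_A1 / (p_B2 p_A2^2).
This yields a degree-3 equation in X; solving on (0,1), X = 0.552.

X = 0.552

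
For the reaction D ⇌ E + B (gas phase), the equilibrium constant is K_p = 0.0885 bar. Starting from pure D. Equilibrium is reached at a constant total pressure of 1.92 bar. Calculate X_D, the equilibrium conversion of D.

X = 0.210

Basis: 1 mol D initially; let X = conversion of D. Extent ξ = X.
At extent ξ: n_D = 1 − X; n_E = X; n_B = X.
Total moles n_T = 1 + X.
With p_i = (n_i/n_T)P, K_p = p_E p_B / (p_D).
Setting this equal to 0.0885 bar and taking the physical root (0 < X < 1) gives X = 0.210.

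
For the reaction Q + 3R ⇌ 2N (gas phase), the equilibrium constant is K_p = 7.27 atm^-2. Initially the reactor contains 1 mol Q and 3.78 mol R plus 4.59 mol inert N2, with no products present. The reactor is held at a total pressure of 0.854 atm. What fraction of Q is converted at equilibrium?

X = 0.416

Take 1 mol Q as basis and let X be its fractional conversion, so ξ = X.
At extent ξ: n_Q = 1 − X; n_R = 3.78 − 3X; n_N = 2X; n_I = 4.59 (inert).
n_T = Σnᵢ = 9.37 − 2X.
Mole fractions y_i = n_i/n_T; K_p = p_N^2 / (p_Q p_R^3) with p_i = y_i·P.
Equating to 7.27 atm^-2 and solving on 0 < X < 1: X = 0.416.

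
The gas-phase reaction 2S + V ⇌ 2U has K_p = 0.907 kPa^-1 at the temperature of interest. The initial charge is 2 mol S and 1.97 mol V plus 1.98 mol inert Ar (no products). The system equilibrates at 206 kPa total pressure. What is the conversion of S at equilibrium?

Take 2 mol S as basis and let X be its fractional conversion, so ξ = X.
At extent ξ: n_S = 2 − 2X; n_V = 1.97 − X; n_U = 2X; n_I = 1.98 (inert).
n_T = Σnᵢ = 5.95 − X.
y_i = n_i/n_T, p_i = y_i·P. K_p = p_U^2 / (p_S^2 p_V).
Substituting and setting equal to 0.907 kPa^-1 gives a polynomial in X; the root in (0,1) is X = 0.864.

X = 0.864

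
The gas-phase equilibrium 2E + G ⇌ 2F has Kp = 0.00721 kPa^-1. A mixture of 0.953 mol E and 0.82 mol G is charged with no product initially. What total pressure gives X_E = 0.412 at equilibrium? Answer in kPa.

Basis: 0.953 mol E initially; let X = conversion of E. Extent ξ = 0.476X.
Species balance: n_E = 0.953 − 0.953X; n_G = 0.82 − 0.476X; n_F = 0.953X.
n_T = Σnᵢ = 1.77 − 0.476X.
Kp = p_F^2 / (p_E^2 p_G) with p_i = (n_i/n_T)·P.
At X = 0.412: the mole-fraction product g(X) = Π y_i^ν_i = 1.241. Since Kp = g(X)·P^{-1}, P = (g/Kp)^(1/1) = (1.241/0.00721)^(1/1) = 172 kPa.

P = 172 kPa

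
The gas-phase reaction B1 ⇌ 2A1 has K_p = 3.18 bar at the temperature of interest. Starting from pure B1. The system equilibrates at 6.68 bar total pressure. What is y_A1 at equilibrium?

Take 1 mol B1 as basis and let X be its fractional conversion, so ξ = X.
Moles: n_B1 = 1 − X; n_A1 = 2X.
Total moles n_T = 1 + X.
Mole fractions y_i = n_i/n_T; K_p = p_A1^2 / (p_B1) with p_i = y_i·P.
This yields a degree-2 equation in X; solving on (0,1), X = 0.326.
Then n_A1 = 0.652, n_T = 1.33, so y_A1 = 0.492.

y_A1 = 0.492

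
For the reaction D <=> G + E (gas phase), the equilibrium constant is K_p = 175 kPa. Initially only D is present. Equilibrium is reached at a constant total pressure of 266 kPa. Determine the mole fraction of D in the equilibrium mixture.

y_D = 0.227

Basis: 1 mol D initially; let X = conversion of D. Extent ξ = X.
At extent ξ: n_D = 1 − X; n_G = X; n_E = X.
n_T = Σnᵢ = 1 + X.
With p_i = (n_i/n_T)P, K_p = p_G p_E / (p_D).
Equating to 175 kPa and solving on 0 < X < 1: X = 0.630.
Then n_D = 0.37, n_T = 1.63, so y_D = 0.227.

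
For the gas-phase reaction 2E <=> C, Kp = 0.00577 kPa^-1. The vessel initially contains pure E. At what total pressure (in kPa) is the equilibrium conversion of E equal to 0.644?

P = 299 kPa

Basis: 1 mol E initially; let X = conversion of E. Extent ξ = 0.5X.
Species balance: n_E = 1 − X; n_C = 0.5X.
n_T = Σnᵢ = 1 − 0.5X.
Kp = p_C / (p_E^2) with p_i = (n_i/n_T)·P.
At X = 0.644: the mole-fraction product g(X) = Π y_i^ν_i = 1.723. Since Kp = g(X)·P^{-1}, P = (g/Kp)^(1/1) = (1.723/0.00577)^(1/1) = 299 kPa.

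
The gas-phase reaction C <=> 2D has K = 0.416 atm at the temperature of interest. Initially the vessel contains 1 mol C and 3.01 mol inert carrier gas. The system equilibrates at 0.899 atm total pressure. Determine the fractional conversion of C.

Basis: 1 mol C initially; let X = conversion of C. Extent ξ = X.
At extent ξ: n_C = 1 − X; n_D = 2X; n_I = 3.01 (inert).
n_T = Σnᵢ = 4.01 + X.
With p_i = (n_i/n_T)P, K = p_D^2 / (p_C).
Substituting and setting equal to 0.416 atm gives a polynomial in X; the root in (0,1) is X = 0.507.

X = 0.507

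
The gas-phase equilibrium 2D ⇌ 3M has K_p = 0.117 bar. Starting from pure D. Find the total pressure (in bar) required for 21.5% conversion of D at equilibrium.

P = 2.38 bar

Basis: 1 mol D initially; let X = conversion of D. Extent ξ = 0.5X.
Mole table: n_D = 1 − X; n_M = 1.5X.
Summing: n_T = 1 + 0.5X.
K_p = p_M^3 / (p_D^2) with p_i = (n_i/n_T)·P.
At X = 0.215: the mole-fraction product g(X) = Π y_i^ν_i = 0.04915. Since K_p = g(X)·P^{1}, P = (K_p/g)^(1/1) = (0.117/0.04915)^(1/1) = 2.38 bar.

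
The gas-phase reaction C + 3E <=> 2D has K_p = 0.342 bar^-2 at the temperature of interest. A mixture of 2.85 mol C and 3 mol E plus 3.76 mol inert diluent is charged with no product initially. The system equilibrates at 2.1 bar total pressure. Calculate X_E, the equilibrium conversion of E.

X = 0.318

Let X = conversion of E (basis 3 mol E); extent of reaction ξ = X.
Species balance: n_C = 2.85 − X; n_E = 3 − 3X; n_D = 2X; n_I = 3.76 (inert).
Summing: n_T = 9.61 − 2X.
With p_i = (n_i/n_T)P, K_p = p_D^2 / (p_C p_E^3).
This yields a degree-4 equation in X; solving on (0,1), X = 0.318.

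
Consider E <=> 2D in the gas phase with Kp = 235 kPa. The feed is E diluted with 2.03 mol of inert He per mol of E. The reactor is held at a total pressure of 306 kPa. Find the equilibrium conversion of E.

X = 0.554

Let X = conversion of E (basis 1 mol E); extent of reaction ξ = X.
Moles: n_E = 1 − X; n_D = 2X; n_I = 2.03 (inert).
n_T = Σnᵢ = 3.03 + X.
y_i = n_i/n_T, p_i = y_i·P. Kp = p_D^2 / (p_E).
Equating to 235 kPa and solving on 0 < X < 1: X = 0.554.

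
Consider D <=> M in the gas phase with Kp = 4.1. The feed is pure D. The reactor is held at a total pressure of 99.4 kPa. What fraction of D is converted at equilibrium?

X = 0.804

Basis: 1 mol D initially; let X = conversion of D. Extent ξ = X.
At extent ξ: n_D = 1 − X; n_M = X.
Since Δν = 0, n_T = 1 throughout.
y_i = n_i/n_T, p_i = y_i·P. Kp = p_M / (p_D).
Equating to 4.1 and solving on 0 < X < 1: X = 0.804.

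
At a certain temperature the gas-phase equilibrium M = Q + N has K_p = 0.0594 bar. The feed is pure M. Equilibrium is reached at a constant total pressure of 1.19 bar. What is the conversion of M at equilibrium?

Take 1 mol M as basis and let X be its fractional conversion, so ξ = X.
At extent ξ: n_M = 1 − X; n_Q = X; n_N = X.
Total moles n_T = 1 + X.
Mole fractions y_i = n_i/n_T; K_p = p_Q p_N / (p_M) with p_i = y_i·P.
Setting this equal to 0.0594 bar and taking the physical root (0 < X < 1) gives X = 0.218.

X = 0.218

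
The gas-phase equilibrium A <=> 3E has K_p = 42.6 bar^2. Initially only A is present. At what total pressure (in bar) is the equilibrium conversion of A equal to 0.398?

Basis: 1 mol A initially; let X = conversion of A. Extent ξ = X.
Moles: n_A = 1 − X; n_E = 3X.
Summing: n_T = 1 + 2X.
K_p = p_E^3 / (p_A) with p_i = (n_i/n_T)·P.
At X = 0.398: the mole-fraction product g(X) = Π y_i^ν_i = 0.8766. Since K_p = g(X)·P^{2}, P = (K_p/g)^(1/2) = (42.6/0.8766)^(1/2) = 6.97 bar.

P = 6.97 bar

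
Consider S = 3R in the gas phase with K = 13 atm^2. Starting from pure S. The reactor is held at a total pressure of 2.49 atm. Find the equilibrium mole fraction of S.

y_S = 0.223

Take 1 mol S as basis and let X be its fractional conversion, so ξ = X.
Mole table: n_S = 1 − X; n_R = 3X.
Total moles n_T = 1 + 2X.
Mole fractions y_i = n_i/n_T; K = p_R^3 / (p_S) with p_i = y_i·P.
This yields a degree-3 equation in X; solving on (0,1), X = 0.537.
Then n_S = 0.463, n_T = 2.07, so y_S = 0.223.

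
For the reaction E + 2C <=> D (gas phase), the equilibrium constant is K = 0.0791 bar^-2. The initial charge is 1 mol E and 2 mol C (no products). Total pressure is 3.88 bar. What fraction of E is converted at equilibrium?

X = 0.291

Let X = conversion of E (basis 1 mol E); extent of reaction ξ = X.
Mole table: n_E = 1 − X; n_C = 2 − 2X; n_D = X.
Summing: n_T = 3 − 2X.
y_i = n_i/n_T, p_i = y_i·P. K = p_D / (p_E p_C^2).
Substituting and setting equal to 0.0791 bar^-2 gives a polynomial in X; the root in (0,1) is X = 0.291.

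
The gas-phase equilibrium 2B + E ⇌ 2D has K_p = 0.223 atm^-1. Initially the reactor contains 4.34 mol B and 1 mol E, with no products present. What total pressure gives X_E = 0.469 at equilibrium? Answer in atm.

Take 1 mol E as basis and let X be its fractional conversion, so ξ = X.
Moles: n_B = 4.34 − 2X; n_E = 1 − X; n_D = 2X.
n_T = Σnᵢ = 5.34 − X.
K_p = p_D^2 / (p_B^2 p_E) with p_i = (n_i/n_T)·P.
At X = 0.469: the mole-fraction product g(X) = Π y_i^ν_i = 0.6974. Since K_p = g(X)·P^{-1}, P = (g/K_p)^(1/1) = (0.6974/0.223)^(1/1) = 3.13 atm.

P = 3.13 atm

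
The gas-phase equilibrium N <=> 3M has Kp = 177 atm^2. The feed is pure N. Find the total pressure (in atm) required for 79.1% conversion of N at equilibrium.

P = 4.3 atm

Basis: 1 mol N initially; let X = conversion of N. Extent ξ = X.
Moles: n_N = 1 − X; n_M = 3X.
n_T = Σnᵢ = 1 + 2X.
Kp = p_M^3 / (p_N) with p_i = (n_i/n_T)·P.
At X = 0.791: the mole-fraction product g(X) = Π y_i^ν_i = 9.59. Since Kp = g(X)·P^{2}, P = (Kp/g)^(1/2) = (177/9.59)^(1/2) = 4.3 atm.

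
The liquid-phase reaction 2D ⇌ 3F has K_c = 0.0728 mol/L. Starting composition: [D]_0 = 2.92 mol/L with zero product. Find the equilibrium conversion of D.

X = 0.172

Let X = conversion of D; extent ξ = 2.92X/2 mol/L.
Concentrations: [D] = 2.92 − 2.92X; [F] = 4.38X.
K_c = [F]^3 / ([D]^2).
Setting equal to 0.0728 and solving for X on (0,1) gives X = 0.172.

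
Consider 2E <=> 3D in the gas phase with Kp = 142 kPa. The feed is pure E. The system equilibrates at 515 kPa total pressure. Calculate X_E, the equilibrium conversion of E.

X = 0.345

Take 1 mol E as basis and let X be its fractional conversion, so ξ = 0.5X.
Species balance: n_E = 1 − X; n_D = 1.5X.
Total moles n_T = 1 + 0.5X.
Mole fractions y_i = n_i/n_T; Kp = p_D^3 / (p_E^2) with p_i = y_i·P.
This yields a degree-3 equation in X; solving on (0,1), X = 0.345.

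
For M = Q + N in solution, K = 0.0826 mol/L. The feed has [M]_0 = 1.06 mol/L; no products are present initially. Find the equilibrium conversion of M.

X = 0.243

Let X = conversion of M; extent ξ = 1.06·X mol/L.
Concentrations: [M] = 1.06 − 1.06X; [Q] = 1.06X; [N] = 1.06X.
K = [Q] [N] / ([M]).
Equating to 0.0826 mol/L: the physical root is X = 0.243.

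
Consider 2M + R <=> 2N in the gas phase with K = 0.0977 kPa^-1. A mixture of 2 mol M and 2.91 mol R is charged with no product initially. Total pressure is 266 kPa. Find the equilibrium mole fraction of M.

Let X = conversion of M (basis 2 mol M); extent of reaction ξ = X.
Moles: n_M = 2 − 2X; n_R = 2.91 − X; n_N = 2X.
Summing: n_T = 4.91 − X.
Mole fractions y_i = n_i/n_T; K = p_N^2 / (p_M^2 p_R) with p_i = y_i·P.
Substituting and setting equal to 0.0977 kPa^-1 gives a polynomial in X; the root in (0,1) is X = 0.785.
Then n_M = 0.429, n_T = 4.12, so y_M = 0.104.

y_M = 0.104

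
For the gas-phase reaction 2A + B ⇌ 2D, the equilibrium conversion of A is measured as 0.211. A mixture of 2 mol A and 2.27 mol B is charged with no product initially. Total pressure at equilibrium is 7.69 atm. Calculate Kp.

Kp = 0.0183 atm^-1

Let X = conversion of A (basis 2 mol A); extent of reaction ξ = X.
Mole table: n_A = 2 − 2X; n_B = 2.27 − X; n_D = 2X.
Summing: n_T = 4.27 − X.
At X = 0.211: n_A = 1.58, n_B = 2.06, n_D = 0.422, n_T = 4.06.
p_i = (n_i/n_T)·P. Kp = p_D^2 / (p_A^2 p_B) = 0.0183 atm^-1.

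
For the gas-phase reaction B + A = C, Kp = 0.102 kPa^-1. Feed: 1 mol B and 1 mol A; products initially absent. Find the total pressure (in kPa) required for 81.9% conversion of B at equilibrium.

P = 289 kPa

Basis: 1 mol B initially; let X = conversion of B. Extent ξ = X.
Species balance: n_B = 1 − X; n_A = 1 − X; n_C = X.
n_T = Σnᵢ = 2 − X.
Kp = p_C / (p_B p_A) with p_i = (n_i/n_T)·P.
At X = 0.819: the mole-fraction product g(X) = Π y_i^ν_i = 29.52. Since Kp = g(X)·P^{-1}, P = (g/Kp)^(1/1) = (29.52/0.102)^(1/1) = 289 kPa.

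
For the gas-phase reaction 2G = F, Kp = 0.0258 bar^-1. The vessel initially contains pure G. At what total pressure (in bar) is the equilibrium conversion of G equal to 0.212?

Let X = conversion of G (basis 1 mol G); extent of reaction ξ = 0.5X.
Mole table: n_G = 1 − X; n_F = 0.5X.
Total moles n_T = 1 − 0.5X.
Kp = p_F / (p_G^2) with p_i = (n_i/n_T)·P.
At X = 0.212: the mole-fraction product g(X) = Π y_i^ν_i = 0.1526. Since Kp = g(X)·P^{-1}, P = (g/Kp)^(1/1) = (0.1526/0.0258)^(1/1) = 5.92 bar.

P = 5.92 bar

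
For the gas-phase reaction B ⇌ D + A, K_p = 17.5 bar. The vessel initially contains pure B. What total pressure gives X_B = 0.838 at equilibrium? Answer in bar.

Basis: 1 mol B initially; let X = conversion of B. Extent ξ = X.
Mole table: n_B = 1 − X; n_D = X; n_A = X.
Summing: n_T = 1 + X.
K_p = p_D p_A / (p_B) with p_i = (n_i/n_T)·P.
At X = 0.838: the mole-fraction product g(X) = Π y_i^ν_i = 2.358. Since K_p = g(X)·P^{1}, P = (K_p/g)^(1/1) = (17.5/2.358)^(1/1) = 7.42 bar.

P = 7.42 bar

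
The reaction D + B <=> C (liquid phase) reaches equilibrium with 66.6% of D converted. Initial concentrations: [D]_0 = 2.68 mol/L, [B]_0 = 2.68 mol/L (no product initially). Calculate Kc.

Let X = conversion of D.
Concentrations: [D] = 2.68 − 2.68X; [B] = 2.68 − 2.68X; [C] = 2.68X.
At X = 0.666: [D] = 0.895, [B] = 0.895, [C] = 1.78.
Kc = [C] / ([D] [B]) = 2.23 L/mol.

Kc = 2.23 L/mol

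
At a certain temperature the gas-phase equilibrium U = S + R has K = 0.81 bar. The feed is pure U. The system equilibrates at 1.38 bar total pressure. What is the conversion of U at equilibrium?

Basis: 1 mol U initially; let X = conversion of U. Extent ξ = X.
Mole table: n_U = 1 − X; n_S = X; n_R = X.
Total moles n_T = 1 + X.
y_i = n_i/n_T, p_i = y_i·P. K = p_S p_R / (p_U).
Setting this equal to 0.81 bar and taking the physical root (0 < X < 1) gives X = 0.608.

X = 0.608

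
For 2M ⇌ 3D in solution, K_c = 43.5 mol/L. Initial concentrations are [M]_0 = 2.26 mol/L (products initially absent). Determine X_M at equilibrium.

Let X = conversion of M; extent ξ = 2.26X/2 mol/L.
Concentrations: [M] = 2.26 − 2.26X; [D] = 3.39X.
K_c = [D]^3 / ([M]^2).
Setting equal to 43.5 and solving for X on (0,1) gives X = 0.736.

X = 0.736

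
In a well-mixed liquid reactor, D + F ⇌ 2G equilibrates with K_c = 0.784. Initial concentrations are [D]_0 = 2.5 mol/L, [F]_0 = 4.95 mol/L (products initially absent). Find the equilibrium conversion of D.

Let X = conversion of D; extent ξ = 2.5·X mol/L.
Concentrations: [D] = 2.5 − 2.5X; [F] = 4.95 − 2.5X; [G] = 5X.
K_c = [G]^2 / ([D] [F]).
Equating to 0.784: the physical root is X = 0.421.

X = 0.421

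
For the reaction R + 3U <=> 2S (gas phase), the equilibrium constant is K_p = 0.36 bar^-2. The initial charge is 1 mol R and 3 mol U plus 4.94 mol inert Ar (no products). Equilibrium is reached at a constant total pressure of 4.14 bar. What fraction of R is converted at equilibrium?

Take 1 mol R as basis and let X be its fractional conversion, so ξ = X.
At extent ξ: n_R = 1 − X; n_U = 3 − 3X; n_S = 2X; n_I = 4.94 (inert).
n_T = Σnᵢ = 8.94 − 2X.
With p_i = (n_i/n_T)P, K_p = p_S^2 / (p_R p_U^3).
Equating to 0.36 bar^-2 and solving on 0 < X < 1: X = 0.340.

X = 0.340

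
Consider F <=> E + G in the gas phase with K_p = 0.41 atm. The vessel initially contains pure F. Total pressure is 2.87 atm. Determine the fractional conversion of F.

X = 0.354

Take 1 mol F as basis and let X be its fractional conversion, so ξ = X.
At extent ξ: n_F = 1 − X; n_E = X; n_G = X.
n_T = Σnᵢ = 1 + X.
With p_i = (n_i/n_T)P, K_p = p_E p_G / (p_F).
Setting this equal to 0.41 atm and taking the physical root (0 < X < 1) gives X = 0.354.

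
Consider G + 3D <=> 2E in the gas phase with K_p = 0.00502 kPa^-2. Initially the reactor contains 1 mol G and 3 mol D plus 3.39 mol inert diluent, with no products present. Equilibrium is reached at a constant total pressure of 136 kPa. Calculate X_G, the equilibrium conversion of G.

Basis: 1 mol G initially; let X = conversion of G. Extent ξ = X.
Moles: n_G = 1 − X; n_D = 3 − 3X; n_E = 2X; n_I = 3.39 (inert).
Summing: n_T = 7.39 − 2X.
Mole fractions y_i = n_i/n_T; K_p = p_E^2 / (p_G p_D^3) with p_i = y_i·P.
Setting this equal to 0.00502 kPa^-2 and taking the physical root (0 < X < 1) gives X = 0.612.

X = 0.612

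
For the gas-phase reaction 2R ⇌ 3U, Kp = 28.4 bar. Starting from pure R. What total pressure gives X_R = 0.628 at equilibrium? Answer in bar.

Let X = conversion of R (basis 1 mol R); extent of reaction ξ = 0.5X.
Species balance: n_R = 1 − X; n_U = 1.5X.
n_T = Σnᵢ = 1 + 0.5X.
Kp = p_U^3 / (p_R^2) with p_i = (n_i/n_T)·P.
At X = 0.628: the mole-fraction product g(X) = Π y_i^ν_i = 4.597. Since Kp = g(X)·P^{1}, P = (Kp/g)^(1/1) = (28.4/4.597)^(1/1) = 6.18 bar.

P = 6.18 bar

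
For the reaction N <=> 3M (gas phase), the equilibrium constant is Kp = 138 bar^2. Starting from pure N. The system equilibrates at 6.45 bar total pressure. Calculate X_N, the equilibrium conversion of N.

Let X = conversion of N (basis 1 mol N); extent of reaction ξ = X.
Mole table: n_N = 1 − X; n_M = 3X.
Summing: n_T = 1 + 2X.
Mole fractions y_i = n_i/n_T; Kp = p_M^3 / (p_N) with p_i = y_i·P.
Setting this equal to 138 bar^2 and taking the physical root (0 < X < 1) gives X = 0.617.

X = 0.617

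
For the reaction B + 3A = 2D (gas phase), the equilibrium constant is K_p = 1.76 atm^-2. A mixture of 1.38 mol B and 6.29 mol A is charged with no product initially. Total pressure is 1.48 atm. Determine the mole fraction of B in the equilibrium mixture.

y_B = 0.088

Take 1.38 mol B as basis and let X be its fractional conversion, so ξ = 1.38X.
Mole table: n_B = 1.38 − 1.38X; n_A = 6.29 − 4.14X; n_D = 2.76X.
n_T = Σnᵢ = 7.67 − 2.76X.
y_i = n_i/n_T, p_i = y_i·P. K_p = p_D^2 / (p_B p_A^3).
This yields a degree-4 equation in X; solving on (0,1), X = 0.620.
Then n_B = 0.524, n_T = 5.96, so y_B = 0.088.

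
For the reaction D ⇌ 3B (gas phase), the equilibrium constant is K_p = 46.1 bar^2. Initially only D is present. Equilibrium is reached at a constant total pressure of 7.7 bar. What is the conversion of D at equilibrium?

X = 0.381

Basis: 1 mol D initially; let X = conversion of D. Extent ξ = X.
At extent ξ: n_D = 1 − X; n_B = 3X.
n_T = Σnᵢ = 1 + 2X.
With p_i = (n_i/n_T)P, K_p = p_B^3 / (p_D).
This yields a degree-3 equation in X; solving on (0,1), X = 0.381.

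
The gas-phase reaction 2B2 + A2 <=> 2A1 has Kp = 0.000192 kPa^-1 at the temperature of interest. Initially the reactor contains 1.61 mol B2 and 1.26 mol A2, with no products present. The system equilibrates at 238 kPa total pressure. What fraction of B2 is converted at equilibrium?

X = 0.122

Let X = conversion of B2 (basis 1.61 mol B2); extent of reaction ξ = 0.805X.
Mole table: n_B2 = 1.61 − 1.61X; n_A2 = 1.26 − 0.805X; n_A1 = 1.61X.
Summing: n_T = 2.87 − 0.805X.
With p_i = (n_i/n_T)P, Kp = p_A1^2 / (p_B2^2 p_A2).
Substituting and setting equal to 0.000192 kPa^-1 gives a polynomial in X; the root in (0,1) is X = 0.122.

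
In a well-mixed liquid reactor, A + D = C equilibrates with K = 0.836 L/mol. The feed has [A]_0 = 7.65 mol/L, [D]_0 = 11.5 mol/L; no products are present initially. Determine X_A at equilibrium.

X = 0.815

Let X = conversion of A; extent ξ = 7.65·X mol/L.
Concentrations: [A] = 7.65 − 7.65X; [D] = 11.5 − 7.65X; [C] = 7.65X.
K = [C] / ([A] [D]).
Solving K = 0.836 for X ∈ (0,1): X = 0.815.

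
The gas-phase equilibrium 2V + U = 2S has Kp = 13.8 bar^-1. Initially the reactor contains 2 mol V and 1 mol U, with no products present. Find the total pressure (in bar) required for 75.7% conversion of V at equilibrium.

Let X = conversion of V (basis 2 mol V); extent of reaction ξ = X.
Mole table: n_V = 2 − 2X; n_U = 1 − X; n_S = 2X.
Summing: n_T = 3 − X.
Kp = p_S^2 / (p_V^2 p_U) with p_i = (n_i/n_T)·P.
At X = 0.757: the mole-fraction product g(X) = Π y_i^ν_i = 89.58. Since Kp = g(X)·P^{-1}, P = (g/Kp)^(1/1) = (89.58/13.8)^(1/1) = 6.49 bar.

P = 6.49 bar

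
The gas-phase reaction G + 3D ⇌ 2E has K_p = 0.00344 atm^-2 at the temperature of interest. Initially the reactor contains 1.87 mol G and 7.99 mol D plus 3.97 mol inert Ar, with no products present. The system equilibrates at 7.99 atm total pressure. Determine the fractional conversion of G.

X = 0.208

Take 1.87 mol G as basis and let X be its fractional conversion, so ξ = 1.87X.
Mole table: n_G = 1.87 − 1.87X; n_D = 7.99 − 5.61X; n_E = 3.74X; n_I = 3.97 (inert).
Summing: n_T = 13.8 − 3.74X.
y_i = n_i/n_T, p_i = y_i·P. K_p = p_E^2 / (p_G p_D^3).
Substituting and setting equal to 0.00344 atm^-2 gives a polynomial in X; the root in (0,1) is X = 0.208.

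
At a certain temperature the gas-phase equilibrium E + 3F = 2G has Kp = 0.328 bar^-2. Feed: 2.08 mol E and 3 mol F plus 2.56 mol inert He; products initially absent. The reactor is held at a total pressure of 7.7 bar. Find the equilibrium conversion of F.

X = 0.583

Take 3 mol F as basis and let X be its fractional conversion, so ξ = X.
Moles: n_E = 2.08 − X; n_F = 3 − 3X; n_G = 2X; n_I = 2.56 (inert).
n_T = Σnᵢ = 7.64 − 2X.
y_i = n_i/n_T, p_i = y_i·P. Kp = p_G^2 / (p_E p_F^3).
This yields a degree-4 equation in X; solving on (0,1), X = 0.583.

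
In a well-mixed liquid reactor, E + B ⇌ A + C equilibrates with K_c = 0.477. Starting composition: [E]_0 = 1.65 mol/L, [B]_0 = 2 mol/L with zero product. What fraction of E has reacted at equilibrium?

X = 0.448

Let X = conversion of E; extent ξ = 1.65·X mol/L.
Concentrations: [E] = 1.65 − 1.65X; [B] = 2 − 1.65X; [A] = 1.65X; [C] = 1.65X.
K_c = [A] [C] / ([E] [B]).
Setting equal to 0.477 and solving for X on (0,1) gives X = 0.448.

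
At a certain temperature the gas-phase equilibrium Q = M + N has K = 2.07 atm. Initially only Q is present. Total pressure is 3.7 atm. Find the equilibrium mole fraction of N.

y_N = 0.375

Take 1 mol Q as basis and let X be its fractional conversion, so ξ = X.
Species balance: n_Q = 1 − X; n_M = X; n_N = X.
Summing: n_T = 1 + X.
y_i = n_i/n_T, p_i = y_i·P. K = p_M p_N / (p_Q).
This yields a degree-2 equation in X; solving on (0,1), X = 0.599.
Then n_N = 0.599, n_T = 1.6, so y_N = 0.375.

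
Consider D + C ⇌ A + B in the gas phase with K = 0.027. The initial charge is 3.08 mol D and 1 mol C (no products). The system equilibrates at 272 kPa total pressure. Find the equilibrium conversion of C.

Basis: 1 mol C initially; let X = conversion of C. Extent ξ = X.
Mole table: n_D = 3.08 − X; n_C = 1 − X; n_A = X; n_B = X.
Since Δν = 0, n_T = 4.08 throughout.
Mole fractions y_i = n_i/n_T; K = p_A p_B / (p_D p_C) with p_i = y_i·P.
Equating to 0.027 and solving on 0 < X < 1: X = 0.241.

X = 0.241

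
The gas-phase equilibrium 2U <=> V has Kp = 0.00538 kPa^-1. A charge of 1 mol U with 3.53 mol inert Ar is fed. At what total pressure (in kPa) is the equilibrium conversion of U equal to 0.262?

Basis: 1 mol U initially; let X = conversion of U. Extent ξ = 0.5X.
Mole table: n_U = 1 − X; n_V = 0.5X; n_I = 3.53 (inert).
Total moles n_T = 4.53 − 0.5X.
Kp = p_V / (p_U^2) with p_i = (n_i/n_T)·P.
At X = 0.262: the mole-fraction product g(X) = Π y_i^ν_i = 1.058. Since Kp = g(X)·P^{-1}, P = (g/Kp)^(1/1) = (1.058/0.00538)^(1/1) = 197 kPa.

P = 197 kPa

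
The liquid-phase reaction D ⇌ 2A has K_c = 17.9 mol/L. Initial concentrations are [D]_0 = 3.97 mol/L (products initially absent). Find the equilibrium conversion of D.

X = 0.638

Let X = conversion of D; extent ξ = 3.97·X mol/L.
Concentrations: [D] = 3.97 − 3.97X; [A] = 7.94X.
K_c = [A]^2 / ([D]).
This equals 17.9 at X = 0.638 (the root in 0 < X < 1).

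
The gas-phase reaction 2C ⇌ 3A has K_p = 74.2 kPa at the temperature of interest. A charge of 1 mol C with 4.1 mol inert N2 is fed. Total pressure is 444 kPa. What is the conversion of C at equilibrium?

Basis: 1 mol C initially; let X = conversion of C. Extent ξ = 0.5X.
Moles: n_C = 1 − X; n_A = 1.5X; n_I = 4.1 (inert).
Summing: n_T = 5.1 + 0.5X.
y_i = n_i/n_T, p_i = y_i·P. K_p = p_A^3 / (p_C^2).
Equating to 74.2 kPa and solving on 0 < X < 1: X = 0.437.

X = 0.437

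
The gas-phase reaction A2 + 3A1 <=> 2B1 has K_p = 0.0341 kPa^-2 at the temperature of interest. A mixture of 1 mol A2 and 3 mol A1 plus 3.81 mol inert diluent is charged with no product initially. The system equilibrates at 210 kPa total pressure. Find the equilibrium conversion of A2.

Take 1 mol A2 as basis and let X be its fractional conversion, so ξ = X.
Species balance: n_A2 = 1 − X; n_A1 = 3 − 3X; n_B1 = 2X; n_I = 3.81 (inert).
n_T = Σnᵢ = 7.81 − 2X.
Mole fractions y_i = n_i/n_T; K_p = p_B1^2 / (p_A2 p_A1^3) with p_i = y_i·P.
Substituting and setting equal to 0.0341 kPa^-2 gives a polynomial in X; the root in (0,1) is X = 0.780.

X = 0.780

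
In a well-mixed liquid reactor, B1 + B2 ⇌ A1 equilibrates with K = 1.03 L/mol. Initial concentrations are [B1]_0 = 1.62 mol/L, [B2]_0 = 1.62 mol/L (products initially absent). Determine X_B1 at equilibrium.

X = 0.470

Let X = conversion of B1; extent ξ = 1.62·X mol/L.
Concentrations: [B1] = 1.62 − 1.62X; [B2] = 1.62 − 1.62X; [A1] = 1.62X.
K = [A1] / ([B1] [B2]).
Setting equal to 1.03 and solving for X on (0,1) gives X = 0.470.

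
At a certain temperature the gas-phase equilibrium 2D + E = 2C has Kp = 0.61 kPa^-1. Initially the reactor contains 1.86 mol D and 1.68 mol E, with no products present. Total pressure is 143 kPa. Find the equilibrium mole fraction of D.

y_D = 0.107

Let X = conversion of D (basis 1.86 mol D); extent of reaction ξ = 0.93X.
At extent ξ: n_D = 1.86 − 1.86X; n_E = 1.68 − 0.93X; n_C = 1.86X.
Total moles n_T = 3.54 − 0.93X.
y_i = n_i/n_T, p_i = y_i·P. Kp = p_C^2 / (p_D^2 p_E).
Setting this equal to 0.61 kPa^-1 and taking the physical root (0 < X < 1) gives X = 0.842.
Then n_D = 0.294, n_T = 2.76, so y_D = 0.107.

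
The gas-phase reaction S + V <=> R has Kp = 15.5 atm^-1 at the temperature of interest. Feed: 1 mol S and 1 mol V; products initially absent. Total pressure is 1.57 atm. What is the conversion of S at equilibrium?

Let X = conversion of S (basis 1 mol S); extent of reaction ξ = X.
Moles: n_S = 1 − X; n_V = 1 − X; n_R = X.
Summing: n_T = 2 − X.
y_i = n_i/n_T, p_i = y_i·P. Kp = p_R / (p_S p_V).
Equating to 15.5 atm^-1 and solving on 0 < X < 1: X = 0.801.

X = 0.801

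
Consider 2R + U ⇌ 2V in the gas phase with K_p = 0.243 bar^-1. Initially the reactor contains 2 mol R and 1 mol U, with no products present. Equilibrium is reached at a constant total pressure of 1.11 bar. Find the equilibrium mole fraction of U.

y_U = 0.282

Let X = conversion of R (basis 2 mol R); extent of reaction ξ = X.
Species balance: n_R = 2 − 2X; n_U = 1 − X; n_V = 2X.
n_T = Σnᵢ = 3 − X.
With p_i = (n_i/n_T)P, K_p = p_V^2 / (p_R^2 p_U).
This yields a degree-3 equation in X; solving on (0,1), X = 0.216.
Then n_U = 0.784, n_T = 2.78, so y_U = 0.282.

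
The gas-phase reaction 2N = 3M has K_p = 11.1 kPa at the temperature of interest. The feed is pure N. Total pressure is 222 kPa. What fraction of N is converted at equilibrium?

X = 0.216

Take 1 mol N as basis and let X be its fractional conversion, so ξ = 0.5X.
At extent ξ: n_N = 1 − X; n_M = 1.5X.
n_T = Σnᵢ = 1 + 0.5X.
Mole fractions y_i = n_i/n_T; K_p = p_M^3 / (p_N^2) with p_i = y_i·P.
This yields a degree-3 equation in X; solving on (0,1), X = 0.216.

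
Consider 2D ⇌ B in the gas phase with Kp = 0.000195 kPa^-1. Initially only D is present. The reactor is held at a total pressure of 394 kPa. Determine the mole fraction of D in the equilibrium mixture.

Let X = conversion of D (basis 1 mol D); extent of reaction ξ = 0.5X.
Species balance: n_D = 1 − X; n_B = 0.5X.
Summing: n_T = 1 − 0.5X.
y_i = n_i/n_T, p_i = y_i·P. Kp = p_B / (p_D^2).
Equating to 0.000195 kPa^-1 and solving on 0 < X < 1: X = 0.125.
Then n_D = 0.875, n_T = 0.937, so y_D = 0.933.

y_D = 0.933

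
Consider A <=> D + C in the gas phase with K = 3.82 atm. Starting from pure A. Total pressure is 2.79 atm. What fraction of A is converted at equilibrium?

X = 0.760

Basis: 1 mol A initially; let X = conversion of A. Extent ξ = X.
Species balance: n_A = 1 − X; n_D = X; n_C = X.
Total moles n_T = 1 + X.
Mole fractions y_i = n_i/n_T; K = p_D p_C / (p_A) with p_i = y_i·P.
Equating to 3.82 atm and solving on 0 < X < 1: X = 0.760.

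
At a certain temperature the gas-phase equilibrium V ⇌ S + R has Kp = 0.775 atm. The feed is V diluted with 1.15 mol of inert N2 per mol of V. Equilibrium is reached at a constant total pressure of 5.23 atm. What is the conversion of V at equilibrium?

Let X = conversion of V (basis 1 mol V); extent of reaction ξ = X.
Species balance: n_V = 1 − X; n_S = X; n_R = X; n_I = 1.15 (inert).
n_T = Σnᵢ = 2.15 + X.
With p_i = (n_i/n_T)P, Kp = p_S p_R / (p_V).
Setting this equal to 0.775 atm and taking the physical root (0 < X < 1) gives X = 0.458.

X = 0.458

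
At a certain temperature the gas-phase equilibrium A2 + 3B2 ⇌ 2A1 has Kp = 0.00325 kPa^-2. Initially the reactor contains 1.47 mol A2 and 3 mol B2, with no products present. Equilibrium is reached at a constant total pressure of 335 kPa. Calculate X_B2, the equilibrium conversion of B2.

X = 0.847

Take 3 mol B2 as basis and let X be its fractional conversion, so ξ = X.
At extent ξ: n_A2 = 1.47 − X; n_B2 = 3 − 3X; n_A1 = 2X.
n_T = Σnᵢ = 4.47 − 2X.
Mole fractions y_i = n_i/n_T; Kp = p_A1^2 / (p_A2 p_B2^3) with p_i = y_i·P.
Setting this equal to 0.00325 kPa^-2 and taking the physical root (0 < X < 1) gives X = 0.847.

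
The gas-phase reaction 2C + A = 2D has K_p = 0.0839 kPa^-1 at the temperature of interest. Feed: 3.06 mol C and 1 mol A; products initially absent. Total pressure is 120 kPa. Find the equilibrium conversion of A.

Let X = conversion of A (basis 1 mol A); extent of reaction ξ = X.
At extent ξ: n_C = 3.06 − 2X; n_A = 1 − X; n_D = 2X.
n_T = Σnᵢ = 4.06 − X.
With p_i = (n_i/n_T)P, K_p = p_D^2 / (p_C^2 p_A).
Setting this equal to 0.0839 kPa^-1 and taking the physical root (0 < X < 1) gives X = 0.728.

X = 0.728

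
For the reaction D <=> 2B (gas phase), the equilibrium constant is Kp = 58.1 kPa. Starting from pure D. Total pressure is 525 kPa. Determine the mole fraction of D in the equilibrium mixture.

Basis: 1 mol D initially; let X = conversion of D. Extent ξ = X.
Moles: n_D = 1 − X; n_B = 2X.
Total moles n_T = 1 + X.
With p_i = (n_i/n_T)P, Kp = p_B^2 / (p_D).
This yields a degree-2 equation in X; solving on (0,1), X = 0.164.
Then n_D = 0.836, n_T = 1.16, so y_D = 0.718.

y_D = 0.718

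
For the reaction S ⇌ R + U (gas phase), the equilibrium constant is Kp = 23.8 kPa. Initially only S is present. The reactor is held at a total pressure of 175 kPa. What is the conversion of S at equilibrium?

Basis: 1 mol S initially; let X = conversion of S. Extent ξ = X.
Moles: n_S = 1 − X; n_R = X; n_U = X.
n_T = Σnᵢ = 1 + X.
With p_i = (n_i/n_T)P, Kp = p_R p_U / (p_S).
Setting this equal to 23.8 kPa and taking the physical root (0 < X < 1) gives X = 0.346.

X = 0.346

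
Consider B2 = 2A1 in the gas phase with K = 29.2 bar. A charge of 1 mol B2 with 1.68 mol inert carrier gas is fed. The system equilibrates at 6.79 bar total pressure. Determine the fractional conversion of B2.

X = 0.821

Basis: 1 mol B2 initially; let X = conversion of B2. Extent ξ = X.
Species balance: n_B2 = 1 − X; n_A1 = 2X; n_I = 1.68 (inert).
n_T = Σnᵢ = 2.68 + X.
With p_i = (n_i/n_T)P, K = p_A1^2 / (p_B2).
This yields a degree-2 equation in X; solving on (0,1), X = 0.821.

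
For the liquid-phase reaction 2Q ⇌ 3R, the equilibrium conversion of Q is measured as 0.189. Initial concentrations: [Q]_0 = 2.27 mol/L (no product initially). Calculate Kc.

Kc = 0.0786 mol/L

Let X = conversion of Q.
Concentrations: [Q] = 2.27 − 2.27X; [R] = 3.41X.
At X = 0.189: [Q] = 1.84, [R] = 0.644.
Kc = [R]^3 / ([Q]^2) = 0.0786 mol/L.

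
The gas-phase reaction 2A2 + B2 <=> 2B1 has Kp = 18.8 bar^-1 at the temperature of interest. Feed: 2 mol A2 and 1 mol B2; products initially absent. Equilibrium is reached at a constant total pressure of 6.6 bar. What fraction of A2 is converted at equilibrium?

Take 2 mol A2 as basis and let X be its fractional conversion, so ξ = X.
Moles: n_A2 = 2 − 2X; n_B2 = 1 − X; n_B1 = 2X.
Total moles n_T = 3 − X.
Mole fractions y_i = n_i/n_T; Kp = p_B1^2 / (p_A2^2 p_B2) with p_i = y_i·P.
Equating to 18.8 bar^-1 and solving on 0 < X < 1: X = 0.779.

X = 0.779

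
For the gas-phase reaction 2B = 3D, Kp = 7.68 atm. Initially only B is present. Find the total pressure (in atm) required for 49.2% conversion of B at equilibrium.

Basis: 1 mol B initially; let X = conversion of B. Extent ξ = 0.5X.
Species balance: n_B = 1 − X; n_D = 1.5X.
n_T = Σnᵢ = 1 + 0.5X.
Kp = p_D^3 / (p_B^2) with p_i = (n_i/n_T)·P.
At X = 0.492: the mole-fraction product g(X) = Π y_i^ν_i = 1.25. Since Kp = g(X)·P^{1}, P = (Kp/g)^(1/1) = (7.68/1.25)^(1/1) = 6.14 atm.

P = 6.14 atm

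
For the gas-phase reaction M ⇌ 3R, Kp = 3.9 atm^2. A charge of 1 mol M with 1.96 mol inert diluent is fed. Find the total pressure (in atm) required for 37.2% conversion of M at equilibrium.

P = 4.92 atm

Basis: 1 mol M initially; let X = conversion of M. Extent ξ = X.
At extent ξ: n_M = 1 − X; n_R = 3X; n_I = 1.96 (inert).
n_T = Σnᵢ = 2.96 + 2X.
Kp = p_R^3 / (p_M) with p_i = (n_i/n_T)·P.
At X = 0.372: the mole-fraction product g(X) = Π y_i^ν_i = 0.1613. Since Kp = g(X)·P^{2}, P = (Kp/g)^(1/2) = (3.9/0.1613)^(1/2) = 4.92 atm.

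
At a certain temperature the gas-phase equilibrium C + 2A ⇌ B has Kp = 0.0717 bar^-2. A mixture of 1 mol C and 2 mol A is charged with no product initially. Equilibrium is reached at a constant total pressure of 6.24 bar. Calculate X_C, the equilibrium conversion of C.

X = 0.439

Let X = conversion of C (basis 1 mol C); extent of reaction ξ = X.
Mole table: n_C = 1 − X; n_A = 2 − 2X; n_B = X.
Total moles n_T = 3 − 2X.
y_i = n_i/n_T, p_i = y_i·P. Kp = p_B / (p_C p_A^2).
Substituting and setting equal to 0.0717 bar^-2 gives a polynomial in X; the root in (0,1) is X = 0.439.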